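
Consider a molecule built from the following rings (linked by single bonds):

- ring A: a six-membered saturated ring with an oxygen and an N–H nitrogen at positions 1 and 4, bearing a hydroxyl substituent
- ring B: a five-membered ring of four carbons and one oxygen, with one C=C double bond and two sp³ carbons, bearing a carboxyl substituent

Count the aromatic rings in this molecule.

0

Ring A has only sp³ atoms, so it is not fully conjugated — not aromatic (morpholine).
Ring B has two sp³ carbons, so it is not fully conjugated — not aromatic (2,3-dihydrofuran).
No ring is aromatic. Total: 0.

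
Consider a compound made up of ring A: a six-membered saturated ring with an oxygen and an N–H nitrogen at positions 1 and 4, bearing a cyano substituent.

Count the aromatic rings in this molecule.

0

Ring A has only sp³ atoms, so it is not fully conjugated — not aromatic (morpholine).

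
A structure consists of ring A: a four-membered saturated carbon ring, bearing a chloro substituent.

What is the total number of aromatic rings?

0

Ring A has only sp³ atoms, so it is not fully conjugated — not aromatic (cyclobutane).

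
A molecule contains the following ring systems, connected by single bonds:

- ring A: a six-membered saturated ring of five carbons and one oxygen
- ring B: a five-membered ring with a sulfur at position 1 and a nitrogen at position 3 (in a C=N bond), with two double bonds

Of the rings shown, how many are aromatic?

1

Ring A has only sp³ atoms, so it is not fully conjugated — not aromatic (tetrahydropyran).
Ring B has a continuous p-orbital overlap around the ring; 2 ring double bonds (4 π electrons) plus a heteroatom lone pair (2) give 6 π electrons. 6 = 4(1)+2, so ring B is aromatic (thiazole).
Aromatic: B. Total: 1.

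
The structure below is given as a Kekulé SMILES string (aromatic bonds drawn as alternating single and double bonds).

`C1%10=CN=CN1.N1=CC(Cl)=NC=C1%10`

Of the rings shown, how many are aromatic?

2

The SMILES encodes a five-membered ring with nitrogens at positions 1 and 3 (one bearing H, one in a C=N bond) and two double bonds; a six-membered ring with nitrogens at positions 1 and 4 and three alternating double bonds.
The 5-membered ring with two nitrogens (one N–H, one =N–) is planar and fully conjugated; 2 ring double bonds (4 π electrons) plus a heteroatom lone pair (2) give 6 π electrons. 6 = 4(1)+2, so it is aromatic (imidazole).
The 6-membered ring with two nitrogens (1,4) is planar and fully conjugated; 3 ring double bonds give 6 π electrons. 6 = 4(1)+2, so it is aromatic (pyrazine).
2 of the 2 rings are aromatic. Total: 2.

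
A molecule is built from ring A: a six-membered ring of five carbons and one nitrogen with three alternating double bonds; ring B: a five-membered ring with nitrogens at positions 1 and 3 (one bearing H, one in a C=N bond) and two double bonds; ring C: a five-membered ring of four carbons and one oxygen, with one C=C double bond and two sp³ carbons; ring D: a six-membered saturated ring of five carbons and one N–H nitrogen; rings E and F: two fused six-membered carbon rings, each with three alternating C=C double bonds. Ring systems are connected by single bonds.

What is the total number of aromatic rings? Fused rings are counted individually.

Ring A is fully conjugated (every ring atom contributes a p orbital); 3 ring double bonds give 6 π electrons. 6 = 4(1)+2, so ring A is aromatic (pyridine).
Ring B is fully conjugated (every ring atom contributes a p orbital); 2 ring double bonds (4 π electrons) plus a heteroatom lone pair (2) give 6 π electrons. That satisfies 4n+2 with n=1, so ring B is aromatic (imidazole).
Ring C has two sp³ carbons, so it is not fully conjugated — not aromatic (2,3-dihydrofuran).
Ring D has only sp³ atoms, so it is not fully conjugated — not aromatic (piperidine).
Rings E and F form a fused bicyclic system with 10 sp² atoms and 10 π electrons from ring double bonds. 10 = 4(2)+2, so the system is aromatic and both rings count as aromatic (naphthalene).
Aromatic: A, B, E, F. Total: 4.

4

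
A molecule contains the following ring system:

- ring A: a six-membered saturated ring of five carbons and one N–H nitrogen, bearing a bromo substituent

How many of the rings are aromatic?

0

Ring A has only sp³ atoms, so it is not fully conjugated — not aromatic (piperidine).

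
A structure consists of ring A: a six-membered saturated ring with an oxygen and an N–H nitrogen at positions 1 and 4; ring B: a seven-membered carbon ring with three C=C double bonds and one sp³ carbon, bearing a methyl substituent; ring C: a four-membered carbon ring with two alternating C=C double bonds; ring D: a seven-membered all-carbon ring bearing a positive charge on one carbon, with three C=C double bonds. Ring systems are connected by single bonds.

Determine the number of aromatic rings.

1

Ring A has only sp³ atoms, so it is not fully conjugated — not aromatic (morpholine).
Ring B has one sp³ carbon, so it is not fully conjugated — not aromatic (cycloheptatriene).
Ring C has only sp² ring atoms; a planar conformation would have a fully conjugated π system of 4 electrons. But 4 = 4(1), which is 4n not 4n+2, so ring C is not aromatic (cyclobutadiene) — cyclobutadiene is antiaromatic and distorts to a rectangle.
Ring D is fully conjugated (every ring atom contributes a p orbital); 3 ring double bonds (6 π electrons) plus the carbocation's empty p orbital (0, but keeps the ring conjugated) give 6 π electrons. 6 = 4(1)+2, so ring D is aromatic (tropylium cation).
Aromatic: D. Total: 1.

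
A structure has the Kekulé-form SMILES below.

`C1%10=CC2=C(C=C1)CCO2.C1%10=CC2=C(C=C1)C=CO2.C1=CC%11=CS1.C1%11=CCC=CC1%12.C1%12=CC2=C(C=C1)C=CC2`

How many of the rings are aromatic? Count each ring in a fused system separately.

The SMILES encodes a six-membered carbon ring with three alternating C=C double bonds, fused to a five-membered ring containing one oxygen and two sp³ carbons; a six-membered carbon ring with three alternating C=C double bonds, fused to a five-membered ring containing one oxygen and two C=C double bonds; a five-membered ring of four carbons and one sulfur, with two C=C double bonds; a six-membered carbon ring with two isolated C=C double bonds and two sp³ carbons; a six-membered carbon ring with three alternating C=C double bonds, fused to a five-membered carbon ring containing one C=C double bond and one sp³ carbon.
The 6-membered ring has a continuous p-orbital overlap around the ring; 3 ring double bonds give 6 π electrons. Since 6 = 4n+2 (n=1), it is aromatic (benzene ring).
The 5-membered ring with one oxygen has two sp³ carbons, so it is not fully conjugated — not aromatic (oxolane ring).
The fused 6/5-membered bicyclic (with one oxygen) is a single π system with 9 sp² atoms and 10 π electrons from ring double bonds plus a heteroatom lone pair. 10 = 4(2)+2, so the system is aromatic and both rings count as aromatic (benzofuran).
The 5-membered ring with one sulfur is fully conjugated (every ring atom contributes a p orbital); 2 ring double bonds (4 π electrons) plus a heteroatom lone pair (2) give 6 π electrons. Since 6 = 4n+2 (n=1), it is aromatic (thiophene).
The second 6-membered ring has two sp³ carbons, so it is not fully conjugated — not aromatic (1,4-cyclohexadiene).
The third 6-membered ring has a continuous p-orbital overlap around the ring; 3 ring double bonds give 6 π electrons. 6 = 4(1)+2, so it is aromatic (benzene ring).
The 5-membered ring has one sp³ carbon, so it is not fully conjugated — not aromatic (cyclopentene ring).
5 of the 8 rings are aromatic. Total: 5.

5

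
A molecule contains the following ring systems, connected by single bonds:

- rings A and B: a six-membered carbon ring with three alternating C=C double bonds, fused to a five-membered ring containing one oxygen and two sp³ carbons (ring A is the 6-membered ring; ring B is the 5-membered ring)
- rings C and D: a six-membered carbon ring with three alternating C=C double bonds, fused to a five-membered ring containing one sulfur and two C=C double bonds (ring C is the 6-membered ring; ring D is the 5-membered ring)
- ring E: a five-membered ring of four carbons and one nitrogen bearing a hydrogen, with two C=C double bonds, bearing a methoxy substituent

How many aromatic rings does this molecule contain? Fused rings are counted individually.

Ring A is planar and fully conjugated; 3 ring double bonds give 6 π electrons. 6 = 4(1)+2, so ring A is aromatic (benzene ring).
Ring B has two sp³ carbons, so it is not fully conjugated — not aromatic (oxolane ring).
Rings C and D form a fused bicyclic system (with one sulfur) with 9 sp² atoms and 10 π electrons from ring double bonds plus a heteroatom lone pair. 10 = 4(2)+2, so the system is aromatic and both rings count as aromatic (benzothiophene).
Ring E is fully conjugated (every ring atom contributes a p orbital); 2 ring double bonds (4 π electrons) plus a heteroatom lone pair (2) give 6 π electrons. Since 6 = 4n+2 (n=1), ring E is aromatic (pyrrole).
Aromatic: A, C, D, E. Total: 4.

4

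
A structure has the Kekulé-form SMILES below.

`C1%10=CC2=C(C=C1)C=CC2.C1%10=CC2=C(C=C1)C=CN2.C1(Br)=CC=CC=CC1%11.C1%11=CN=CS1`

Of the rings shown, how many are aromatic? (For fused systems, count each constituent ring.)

4

The SMILES encodes a six-membered carbon ring with three alternating C=C double bonds, fused to a five-membered carbon ring containing one C=C double bond and one sp³ carbon; a six-membered carbon ring with three alternating C=C double bonds, fused to a five-membered ring containing one N–H nitrogen and two C=C double bonds; a seven-membered carbon ring with three C=C double bonds and one sp³ carbon; a five-membered ring with a sulfur at position 1 and a nitrogen at position 3 (in a C=N bond), with two double bonds.
The 6-membered ring has a continuous p-orbital overlap around the ring; 3 ring double bonds give 6 π electrons. Since 6 = 4n+2 (n=1), it is aromatic (benzene ring).
The 5-membered ring has one sp³ carbon, so it is not fully conjugated — not aromatic (cyclopentene ring).
The fused 6/5-membered bicyclic (with one N–H) is a single π system with 9 sp² atoms and 10 π electrons from ring double bonds plus a heteroatom lone pair. 10 = 4(2)+2, so the system is aromatic and both rings count as aromatic (indole).
The 7-membered ring has one sp³ carbon, so it is not fully conjugated — not aromatic (cycloheptatriene).
The 5-membered ring with one sulfur and one =N– is planar and fully conjugated; 2 ring double bonds (4 π electrons) plus a heteroatom lone pair (2) give 6 π electrons. Since 6 = 4n+2 (n=1), it is aromatic (thiazole).
4 of the 6 rings are aromatic. Total: 4.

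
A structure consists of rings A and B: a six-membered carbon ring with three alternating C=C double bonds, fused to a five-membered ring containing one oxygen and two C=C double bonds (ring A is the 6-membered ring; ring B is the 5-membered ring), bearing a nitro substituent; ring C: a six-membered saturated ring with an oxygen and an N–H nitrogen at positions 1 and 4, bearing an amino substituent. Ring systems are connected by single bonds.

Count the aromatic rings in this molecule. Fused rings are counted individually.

2

Rings A and B form a fused bicyclic system (with one oxygen) with 9 sp² atoms and 10 π electrons from ring double bonds plus a heteroatom lone pair. 10 = 4(2)+2, so the system is aromatic and both rings count as aromatic (benzofuran).
Ring C has only sp³ atoms, so it is not fully conjugated — not aromatic (morpholine).
Aromatic: A, B. Total: 2.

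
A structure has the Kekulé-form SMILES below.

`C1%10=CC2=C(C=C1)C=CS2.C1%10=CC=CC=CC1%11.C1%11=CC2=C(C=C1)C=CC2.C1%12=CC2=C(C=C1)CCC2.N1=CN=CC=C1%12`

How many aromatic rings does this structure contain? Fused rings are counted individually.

The SMILES encodes a six-membered carbon ring with three alternating C=C double bonds, fused to a five-membered ring containing one sulfur and two C=C double bonds; a seven-membered carbon ring with three C=C double bonds and one sp³ carbon; a six-membered carbon ring with three alternating C=C double bonds, fused to a five-membered carbon ring containing one C=C double bond and one sp³ carbon; a six-membered carbon ring with three alternating C=C double bonds, fused to a saturated five-membered carbon ring; a six-membered ring with nitrogens at positions 1 and 3 and three alternating double bonds.
The fused 6/5-membered bicyclic (with one sulfur) is a single π system with 9 sp² atoms and 10 π electrons from ring double bonds plus a heteroatom lone pair. 10 = 4(2)+2, so the system is aromatic and both rings count as aromatic (benzothiophene).
The 7-membered ring has one sp³ carbon, so it is not fully conjugated — not aromatic (cycloheptatriene).
The 6-membered ring is planar and fully conjugated; 3 ring double bonds give 6 π electrons. That satisfies 4n+2 with n=1, so it is aromatic (benzene ring).
The 5-membered ring has one sp³ carbon, so it is not fully conjugated — not aromatic (cyclopentene ring).
The second 6-membered ring has a continuous p-orbital overlap around the ring; 3 ring double bonds give 6 π electrons. That satisfies 4n+2 with n=1, so it is aromatic (benzene ring).
The second 5-membered ring has three sp³ carbons, so it is not fully conjugated — not aromatic (cyclopentane ring).
The 6-membered ring with two nitrogens (1,3) is planar and fully conjugated; 3 ring double bonds give 6 π electrons. That satisfies 4n+2 with n=1, so it is aromatic (pyrimidine).
5 of the 8 rings are aromatic. Total: 5.

5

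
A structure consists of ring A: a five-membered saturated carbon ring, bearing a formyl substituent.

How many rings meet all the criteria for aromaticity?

0

Ring A has only sp³ atoms, so it is not fully conjugated — not aromatic (cyclopentane).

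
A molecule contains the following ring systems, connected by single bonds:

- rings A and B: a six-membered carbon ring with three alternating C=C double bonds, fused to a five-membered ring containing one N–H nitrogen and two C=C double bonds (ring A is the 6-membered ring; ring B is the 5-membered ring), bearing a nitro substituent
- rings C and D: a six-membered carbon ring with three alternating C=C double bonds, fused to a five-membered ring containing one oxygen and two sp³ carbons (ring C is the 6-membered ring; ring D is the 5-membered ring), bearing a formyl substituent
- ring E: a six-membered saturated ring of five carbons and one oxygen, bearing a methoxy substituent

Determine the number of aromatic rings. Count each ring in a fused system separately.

Rings A and B form a fused bicyclic system (with one N–H) with 9 sp² atoms and 10 π electrons from ring double bonds plus a heteroatom lone pair. 10 = 4(2)+2, so the system is aromatic and both rings count as aromatic (indole).
Ring C is planar and fully conjugated; 3 ring double bonds give 6 π electrons. That satisfies 4n+2 with n=1, so ring C is aromatic (benzene ring).
Ring D has two sp³ carbons, so it is not fully conjugated — not aromatic (oxolane ring).
Ring E has only sp³ atoms, so it is not fully conjugated — not aromatic (tetrahydropyran).
Aromatic: A, B, C. Total: 3.

3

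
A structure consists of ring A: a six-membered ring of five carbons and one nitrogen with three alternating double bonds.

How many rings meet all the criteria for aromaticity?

Ring A is fully conjugated (every ring atom contributes a p orbital); 3 ring double bonds give 6 π electrons. That satisfies 4n+2 with n=1, so ring A is aromatic (pyridine).

1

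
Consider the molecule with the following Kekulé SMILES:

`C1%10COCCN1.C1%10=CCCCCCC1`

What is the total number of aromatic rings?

0

The SMILES encodes a six-membered saturated ring with an oxygen and an N–H nitrogen at positions 1 and 4; an eight-membered carbon ring with one C=C double bond.
The 6-membered ring with one oxygen and one N–H (1,4) has only sp³ atoms, so it is not fully conjugated — not aromatic (morpholine).
The 8-membered ring has six sp³ carbons, so it is not fully conjugated — not aromatic (cyclooctene).
None of the rings are aromatic. Total: 0.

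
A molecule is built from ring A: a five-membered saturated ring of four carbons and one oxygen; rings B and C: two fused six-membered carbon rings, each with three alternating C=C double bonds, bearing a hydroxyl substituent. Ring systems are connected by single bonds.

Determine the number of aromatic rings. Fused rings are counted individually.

Ring A has only sp³ atoms, so it is not fully conjugated — not aromatic (tetrahydrofuran).
Rings B and C form a fused bicyclic system with 10 sp² atoms and 10 π electrons from ring double bonds. 10 = 4(2)+2, so the system is aromatic and both rings count as aromatic (naphthalene).
Aromatic: B, C. Total: 2.

2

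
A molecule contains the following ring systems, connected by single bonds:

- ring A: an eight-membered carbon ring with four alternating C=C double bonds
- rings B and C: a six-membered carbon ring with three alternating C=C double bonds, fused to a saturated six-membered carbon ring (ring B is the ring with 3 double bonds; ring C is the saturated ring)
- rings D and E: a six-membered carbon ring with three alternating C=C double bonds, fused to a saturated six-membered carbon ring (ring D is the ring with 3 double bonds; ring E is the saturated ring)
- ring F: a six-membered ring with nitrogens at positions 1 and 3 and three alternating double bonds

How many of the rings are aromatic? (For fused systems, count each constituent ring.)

Ring A has only sp² ring atoms; a planar conformation would have a fully conjugated π system of 8 electrons. But 8 = 4(2), which is 4n not 4n+2, so ring A is not aromatic (cyclooctatetraene) — cyclooctatetraene distorts into a non-planar tub to avoid antiaromaticity.
Ring B is fully conjugated (every ring atom contributes a p orbital); 3 ring double bonds give 6 π electrons. Since 6 = 4n+2 (n=1), ring B is aromatic (benzene ring).
Ring C has four sp³ carbons, so it is not fully conjugated — not aromatic (cyclohexane ring).
Ring D is planar and fully conjugated; 3 ring double bonds give 6 π electrons. 6 = 4(1)+2, so ring D is aromatic (benzene ring).
Ring E has four sp³ carbons, so it is not fully conjugated — not aromatic (cyclohexane ring).
Ring F is planar and fully conjugated; 3 ring double bonds give 6 π electrons. That satisfies 4n+2 with n=1, so ring F is aromatic (pyrimidine).
Aromatic: B, D, F. Total: 3.

3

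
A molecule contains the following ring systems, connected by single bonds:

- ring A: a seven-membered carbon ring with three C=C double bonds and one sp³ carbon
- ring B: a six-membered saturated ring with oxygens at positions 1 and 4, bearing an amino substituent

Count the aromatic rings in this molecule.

Ring A has one sp³ carbon, so it is not fully conjugated — not aromatic (cycloheptatriene).
Ring B has only sp³ atoms, so it is not fully conjugated — not aromatic (1,4-dioxane).
No ring is aromatic. Total: 0.

0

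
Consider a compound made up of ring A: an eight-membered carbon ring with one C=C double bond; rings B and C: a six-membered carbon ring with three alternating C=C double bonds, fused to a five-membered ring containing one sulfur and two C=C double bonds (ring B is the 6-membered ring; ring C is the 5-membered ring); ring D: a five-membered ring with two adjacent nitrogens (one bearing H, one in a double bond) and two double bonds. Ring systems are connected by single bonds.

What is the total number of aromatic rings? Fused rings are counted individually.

Ring A has six sp³ carbons, so it is not fully conjugated — not aromatic (cyclooctene).
Rings B and C form a fused bicyclic system (with one sulfur) with 9 sp² atoms and 10 π electrons from ring double bonds plus a heteroatom lone pair. 10 = 4(2)+2, so the system is aromatic and both rings count as aromatic (benzothiophene).
Ring D is fully conjugated (every ring atom contributes a p orbital); 2 ring double bonds (4 π electrons) plus a heteroatom lone pair (2) give 6 π electrons. Since 6 = 4n+2 (n=1), ring D is aromatic (pyrazole).
Aromatic: B, C, D. Total: 3.

3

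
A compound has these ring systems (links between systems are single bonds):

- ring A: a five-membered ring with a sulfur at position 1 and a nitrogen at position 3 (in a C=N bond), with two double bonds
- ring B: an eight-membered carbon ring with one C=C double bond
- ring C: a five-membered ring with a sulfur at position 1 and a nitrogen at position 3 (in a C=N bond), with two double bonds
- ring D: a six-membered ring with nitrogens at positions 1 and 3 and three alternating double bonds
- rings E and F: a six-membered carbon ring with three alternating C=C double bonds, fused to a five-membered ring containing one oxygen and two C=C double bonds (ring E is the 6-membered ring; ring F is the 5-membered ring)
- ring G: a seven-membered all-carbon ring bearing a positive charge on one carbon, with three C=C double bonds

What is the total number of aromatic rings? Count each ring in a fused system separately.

Ring A is planar and fully conjugated; 2 ring double bonds (4 π electrons) plus a heteroatom lone pair (2) give 6 π electrons. Since 6 = 4n+2 (n=1), ring A is aromatic (thiazole).
Ring B has six sp³ carbons, so it is not fully conjugated — not aromatic (cyclooctene).
Ring C has a continuous p-orbital overlap around the ring; 2 ring double bonds (4 π electrons) plus a heteroatom lone pair (2) give 6 π electrons. Since 6 = 4n+2 (n=1), ring C is aromatic (thiazole).
Ring D has a continuous p-orbital overlap around the ring; 3 ring double bonds give 6 π electrons. That satisfies 4n+2 with n=1, so ring D is aromatic (pyrimidine).
Rings E and F form a fused bicyclic system (with one oxygen) with 9 sp² atoms and 10 π electrons from ring double bonds plus a heteroatom lone pair. 10 = 4(2)+2, so the system is aromatic and both rings count as aromatic (benzofuran).
Ring G has a continuous p-orbital overlap around the ring; 3 ring double bonds (6 π electrons) plus the carbocation's empty p orbital (0, but keeps the ring conjugated) give 6 π electrons. Since 6 = 4n+2 (n=1), ring G is aromatic (tropylium cation).
Aromatic: A, C, D, E, F, G. Total: 6.

6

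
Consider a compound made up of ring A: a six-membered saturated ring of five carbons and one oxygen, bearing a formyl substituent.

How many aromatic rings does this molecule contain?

0

Ring A has only sp³ atoms, so it is not fully conjugated — not aromatic (tetrahydropyran).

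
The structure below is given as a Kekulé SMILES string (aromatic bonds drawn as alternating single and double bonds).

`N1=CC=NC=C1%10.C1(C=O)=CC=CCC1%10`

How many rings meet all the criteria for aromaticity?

1

The SMILES encodes a six-membered ring with nitrogens at positions 1 and 4 and three alternating double bonds; a six-membered carbon ring with two conjugated C=C double bonds and two sp³ carbons.
The 6-membered ring with two nitrogens (1,4) is fully conjugated (every ring atom contributes a p orbital); 3 ring double bonds give 6 π electrons. That satisfies 4n+2 with n=1, so it is aromatic (pyrazine).
The 6-membered ring has two sp³ carbons, so it is not fully conjugated — not aromatic (1,3-cyclohexadiene).
1 of the 2 rings is aromatic. Total: 1.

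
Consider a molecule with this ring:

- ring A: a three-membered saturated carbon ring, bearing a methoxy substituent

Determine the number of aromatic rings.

0

Ring A has only sp³ atoms, so it is not fully conjugated — not aromatic (cyclopropane).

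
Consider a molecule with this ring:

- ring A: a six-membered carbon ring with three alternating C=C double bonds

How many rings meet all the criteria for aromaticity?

1

Ring A has a continuous p-orbital overlap around the ring; 3 ring double bonds give 6 π electrons. That satisfies 4n+2 with n=1, so ring A is aromatic (benzene).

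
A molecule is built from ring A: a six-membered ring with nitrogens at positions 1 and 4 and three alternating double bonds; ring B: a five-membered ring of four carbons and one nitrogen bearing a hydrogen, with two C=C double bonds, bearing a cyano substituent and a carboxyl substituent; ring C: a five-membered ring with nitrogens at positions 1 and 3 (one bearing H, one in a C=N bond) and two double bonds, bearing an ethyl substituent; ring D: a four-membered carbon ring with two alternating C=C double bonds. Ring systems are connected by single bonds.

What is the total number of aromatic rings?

Ring A is fully conjugated (every ring atom contributes a p orbital); 3 ring double bonds give 6 π electrons. That satisfies 4n+2 with n=1, so ring A is aromatic (pyrazine).
Ring B is planar and fully conjugated; 2 ring double bonds (4 π electrons) plus a heteroatom lone pair (2) give 6 π electrons. That satisfies 4n+2 with n=1, so ring B is aromatic (pyrrole).
Ring C is fully conjugated (every ring atom contributes a p orbital); 2 ring double bonds (4 π electrons) plus a heteroatom lone pair (2) give 6 π electrons. Since 6 = 4n+2 (n=1), ring C is aromatic (imidazole).
Ring D has only sp² ring atoms; a planar conformation would have a fully conjugated π system of 4 electrons. But 4 = 4(1), which is 4n not 4n+2, so ring D is not aromatic (cyclobutadiene) — cyclobutadiene is antiaromatic and distorts to a rectangle.
Aromatic: A, B, C. Total: 3.

3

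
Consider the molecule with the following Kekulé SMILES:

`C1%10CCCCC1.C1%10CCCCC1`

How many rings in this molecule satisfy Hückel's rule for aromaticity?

The SMILES encodes a six-membered saturated carbon ring; a six-membered saturated carbon ring.
The 6-membered ring has only sp³ atoms, so it is not fully conjugated — not aromatic (cyclohexane).
The second 6-membered ring has only sp³ atoms, so it is not fully conjugated — not aromatic (cyclohexane).
None of the rings are aromatic. Total: 0.

0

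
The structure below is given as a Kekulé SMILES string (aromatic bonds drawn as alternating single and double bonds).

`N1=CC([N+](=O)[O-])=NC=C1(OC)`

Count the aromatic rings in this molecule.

The SMILES encodes a six-membered ring with nitrogens at positions 1 and 4 and three alternating double bonds.
The 6-membered ring with two nitrogens (1,4) is planar and fully conjugated; 3 ring double bonds give 6 π electrons. That satisfies 4n+2 with n=1, so it is aromatic (pyrazine).

1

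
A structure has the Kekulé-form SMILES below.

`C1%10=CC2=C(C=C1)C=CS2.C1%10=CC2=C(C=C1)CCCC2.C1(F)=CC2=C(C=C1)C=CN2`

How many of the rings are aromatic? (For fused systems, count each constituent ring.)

5

The SMILES encodes a six-membered carbon ring with three alternating C=C double bonds, fused to a five-membered ring containing one sulfur and two C=C double bonds; a six-membered carbon ring with three alternating C=C double bonds, fused to a saturated six-membered carbon ring; a six-membered carbon ring with three alternating C=C double bonds, fused to a five-membered ring containing one N–H nitrogen and two C=C double bonds.
The fused 6/5-membered bicyclic (with one sulfur) is a single π system with 9 sp² atoms and 10 π electrons from ring double bonds plus a heteroatom lone pair. 10 = 4(2)+2, so the system is aromatic and both rings count as aromatic (benzothiophene).
The 6-membered ring has a continuous p-orbital overlap around the ring; 3 ring double bonds give 6 π electrons. 6 = 4(1)+2, so it is aromatic (benzene ring).
The second 6-membered ring has four sp³ carbons, so it is not fully conjugated — not aromatic (cyclohexane ring).
The fused 6/5-membered bicyclic (with one N–H) is a single π system with 9 sp² atoms and 10 π electrons from ring double bonds plus a heteroatom lone pair. 10 = 4(2)+2, so the system is aromatic and both rings count as aromatic (indole).
5 of the 6 rings are aromatic. Total: 5.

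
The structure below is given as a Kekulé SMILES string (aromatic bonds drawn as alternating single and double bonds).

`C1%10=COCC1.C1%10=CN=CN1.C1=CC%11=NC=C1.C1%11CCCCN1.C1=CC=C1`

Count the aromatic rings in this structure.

The SMILES encodes a five-membered ring of four carbons and one oxygen, with one C=C double bond and two sp³ carbons; a five-membered ring with nitrogens at positions 1 and 3 (one bearing H, one in a C=N bond) and two double bonds; a six-membered ring of five carbons and one nitrogen with three alternating double bonds; a six-membered saturated ring of five carbons and one N–H nitrogen; a four-membered carbon ring with two alternating C=C double bonds.
The 5-membered ring with one oxygen has two sp³ carbons, so it is not fully conjugated — not aromatic (2,3-dihydrofuran).
The 5-membered ring with two nitrogens (one N–H, one =N–) has a continuous p-orbital overlap around the ring; 2 ring double bonds (4 π electrons) plus a heteroatom lone pair (2) give 6 π electrons. Since 6 = 4n+2 (n=1), it is aromatic (imidazole).
The 6-membered ring with one nitrogen is planar and fully conjugated; 3 ring double bonds give 6 π electrons. 6 = 4(1)+2, so it is aromatic (pyridine).
The 6-membered ring with one N–H has only sp³ atoms, so it is not fully conjugated — not aromatic (piperidine).
The 4-membered ring has only sp² ring atoms; a planar conformation would have a fully conjugated π system of 4 electrons. But 4 = 4(1), which is 4n not 4n+2, so it is not aromatic (cyclobutadiene) — cyclobutadiene is antiaromatic and distorts to a rectangle.
2 of the 5 rings are aromatic. Total: 2.

2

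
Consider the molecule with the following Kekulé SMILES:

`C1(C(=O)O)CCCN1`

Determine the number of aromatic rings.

The SMILES encodes a five-membered saturated ring of four carbons and one N–H nitrogen.
The 5-membered ring with one N–H has only sp³ atoms, so it is not fully conjugated — not aromatic (pyrrolidine).

0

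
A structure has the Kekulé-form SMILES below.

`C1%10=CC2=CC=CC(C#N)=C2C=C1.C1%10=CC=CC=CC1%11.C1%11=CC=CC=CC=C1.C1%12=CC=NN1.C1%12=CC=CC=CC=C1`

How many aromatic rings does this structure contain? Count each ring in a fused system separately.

3

The SMILES encodes two fused six-membered carbon rings, each with three alternating C=C double bonds; a seven-membered carbon ring with three C=C double bonds and one sp³ carbon; an eight-membered carbon ring with four alternating C=C double bonds; a five-membered ring with two adjacent nitrogens (one bearing H, one in a double bond) and two double bonds; an eight-membered carbon ring with four alternating C=C double bonds.
The fused 6/6-membered bicyclic is a single π system with 10 sp² atoms and 10 π electrons from ring double bonds. 10 = 4(2)+2, so the system is aromatic and both rings count as aromatic (naphthalene).
The 7-membered ring has one sp³ carbon, so it is not fully conjugated — not aromatic (cycloheptatriene).
The 8-membered ring has only sp² ring atoms; a planar conformation would have a fully conjugated π system of 8 electrons. But 8 = 4(2), which is 4n not 4n+2, so it is not aromatic (cyclooctatetraene) — cyclooctatetraene distorts into a non-planar tub to avoid antiaromaticity.
The 5-membered ring with two adjacent nitrogens (one N–H, one =N–) is fully conjugated (every ring atom contributes a p orbital); 2 ring double bonds (4 π electrons) plus a heteroatom lone pair (2) give 6 π electrons. 6 = 4(1)+2, so it is aromatic (pyrazole).
The second 8-membered ring has only sp² ring atoms; a planar conformation would have a fully conjugated π system of 8 electrons. But 8 = 4(2), which is 4n not 4n+2, so it is not aromatic (cyclooctatetraene) — cyclooctatetraene distorts into a non-planar tub to avoid antiaromaticity.
3 of the 6 rings are aromatic. Total: 3.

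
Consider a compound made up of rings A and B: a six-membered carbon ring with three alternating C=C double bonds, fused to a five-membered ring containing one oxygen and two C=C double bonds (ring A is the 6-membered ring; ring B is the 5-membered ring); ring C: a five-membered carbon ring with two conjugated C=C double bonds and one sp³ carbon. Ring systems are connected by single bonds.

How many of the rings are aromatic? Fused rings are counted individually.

2

Rings A and B form a fused bicyclic system (with one oxygen) with 9 sp² atoms and 10 π electrons from ring double bonds plus a heteroatom lone pair. 10 = 4(2)+2, so the system is aromatic and both rings count as aromatic (benzofuran).
Ring C has one sp³ carbon, so it is not fully conjugated — not aromatic (cyclopentadiene).
Aromatic: A, B. Total: 2.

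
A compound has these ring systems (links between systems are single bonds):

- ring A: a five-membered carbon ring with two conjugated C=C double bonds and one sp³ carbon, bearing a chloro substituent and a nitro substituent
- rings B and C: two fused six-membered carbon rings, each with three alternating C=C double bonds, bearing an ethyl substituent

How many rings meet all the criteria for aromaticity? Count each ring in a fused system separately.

Ring A has one sp³ carbon, so it is not fully conjugated — not aromatic (cyclopentadiene).
Rings B and C form a fused bicyclic system with 10 sp² atoms and 10 π electrons from ring double bonds. 10 = 4(2)+2, so the system is aromatic and both rings count as aromatic (naphthalene).
Aromatic: B, C. Total: 2.

2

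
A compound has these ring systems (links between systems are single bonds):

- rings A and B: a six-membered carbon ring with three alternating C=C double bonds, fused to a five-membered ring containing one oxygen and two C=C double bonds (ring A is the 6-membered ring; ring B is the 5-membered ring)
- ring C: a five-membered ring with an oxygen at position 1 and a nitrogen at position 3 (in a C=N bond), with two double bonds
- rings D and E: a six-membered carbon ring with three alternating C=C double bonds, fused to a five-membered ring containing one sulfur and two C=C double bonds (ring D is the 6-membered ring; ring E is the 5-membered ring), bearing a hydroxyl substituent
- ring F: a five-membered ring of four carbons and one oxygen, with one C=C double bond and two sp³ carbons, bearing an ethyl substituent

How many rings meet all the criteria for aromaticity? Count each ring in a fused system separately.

Rings A and B form a fused bicyclic system (with one oxygen) with 9 sp² atoms and 10 π electrons from ring double bonds plus a heteroatom lone pair. 10 = 4(2)+2, so the system is aromatic and both rings count as aromatic (benzofuran).
Ring C is planar and fully conjugated; 2 ring double bonds (4 π electrons) plus a heteroatom lone pair (2) give 6 π electrons. Since 6 = 4n+2 (n=1), ring C is aromatic (oxazole).
Rings D and E form a fused bicyclic system (with one sulfur) with 9 sp² atoms and 10 π electrons from ring double bonds plus a heteroatom lone pair. 10 = 4(2)+2, so the system is aromatic and both rings count as aromatic (benzothiophene).
Ring F has two sp³ carbons, so it is not fully conjugated — not aromatic (2,3-dihydrofuran).
Aromatic: A, B, C, D, E. Total: 5.

5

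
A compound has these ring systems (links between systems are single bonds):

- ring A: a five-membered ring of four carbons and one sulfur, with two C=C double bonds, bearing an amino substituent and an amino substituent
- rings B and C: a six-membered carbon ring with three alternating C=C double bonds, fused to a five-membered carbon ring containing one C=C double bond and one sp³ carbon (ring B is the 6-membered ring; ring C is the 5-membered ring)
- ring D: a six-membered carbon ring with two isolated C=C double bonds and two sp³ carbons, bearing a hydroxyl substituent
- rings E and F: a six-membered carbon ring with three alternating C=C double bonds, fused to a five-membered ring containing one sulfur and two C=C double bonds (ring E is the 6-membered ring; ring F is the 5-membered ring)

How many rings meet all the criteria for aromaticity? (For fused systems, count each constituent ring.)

4

Ring A is planar and fully conjugated; 2 ring double bonds (4 π electrons) plus a heteroatom lone pair (2) give 6 π electrons. Since 6 = 4n+2 (n=1), ring A is aromatic (thiophene).
Ring B is planar and fully conjugated; 3 ring double bonds give 6 π electrons. 6 = 4(1)+2, so ring B is aromatic (benzene ring).
Ring C has one sp³ carbon, so it is not fully conjugated — not aromatic (cyclopentene ring).
Ring D has two sp³ carbons, so it is not fully conjugated — not aromatic (1,4-cyclohexadiene).
Rings E and F form a fused bicyclic system (with one sulfur) with 9 sp² atoms and 10 π electrons from ring double bonds plus a heteroatom lone pair. 10 = 4(2)+2, so the system is aromatic and both rings count as aromatic (benzothiophene).
Aromatic: A, B, E, F. Total: 4.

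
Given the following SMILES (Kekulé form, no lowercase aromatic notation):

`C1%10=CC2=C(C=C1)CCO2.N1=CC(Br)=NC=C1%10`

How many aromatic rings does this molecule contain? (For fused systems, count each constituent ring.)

2

The SMILES encodes a six-membered carbon ring with three alternating C=C double bonds, fused to a five-membered ring containing one oxygen and two sp³ carbons; a six-membered ring with nitrogens at positions 1 and 4 and three alternating double bonds.
The 6-membered ring has a continuous p-orbital overlap around the ring; 3 ring double bonds give 6 π electrons. That satisfies 4n+2 with n=1, so it is aromatic (benzene ring).
The 5-membered ring with one oxygen has two sp³ carbons, so it is not fully conjugated — not aromatic (oxolane ring).
The 6-membered ring with two nitrogens (1,4) has a continuous p-orbital overlap around the ring; 3 ring double bonds give 6 π electrons. Since 6 = 4n+2 (n=1), it is aromatic (pyrazine).
2 of the 3 rings are aromatic. Total: 2.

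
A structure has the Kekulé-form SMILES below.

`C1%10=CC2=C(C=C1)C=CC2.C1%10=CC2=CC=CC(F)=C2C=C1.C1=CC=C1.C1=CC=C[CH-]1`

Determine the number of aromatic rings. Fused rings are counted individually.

4

The SMILES encodes a six-membered carbon ring with three alternating C=C double bonds, fused to a five-membered carbon ring containing one C=C double bond and one sp³ carbon; two fused six-membered carbon rings, each with three alternating C=C double bonds; a four-membered carbon ring with two alternating C=C double bonds; a five-membered all-carbon ring bearing a negative charge on one carbon, with two C=C double bonds.
The 6-membered ring is fully conjugated (every ring atom contributes a p orbital); 3 ring double bonds give 6 π electrons. Since 6 = 4n+2 (n=1), it is aromatic (benzene ring).
The 5-membered ring has one sp³ carbon, so it is not fully conjugated — not aromatic (cyclopentene ring).
The fused 6/6-membered bicyclic is a single π system with 10 sp² atoms and 10 π electrons from ring double bonds. 10 = 4(2)+2, so the system is aromatic and both rings count as aromatic (naphthalene).
The 4-membered ring has only sp² ring atoms; a planar conformation would have a fully conjugated π system of 4 electrons. But 4 = 4(1), which is 4n not 4n+2, so it is not aromatic (cyclobutadiene) — cyclobutadiene is antiaromatic and distorts to a rectangle.
The second 5-membered ring has a continuous p-orbital overlap around the ring; 2 ring double bonds (4 π electrons) plus the carbanion lone pair (2) give 6 π electrons. Since 6 = 4n+2 (n=1), it is aromatic (cyclopentadienyl anion).
4 of the 6 rings are aromatic. Total: 4.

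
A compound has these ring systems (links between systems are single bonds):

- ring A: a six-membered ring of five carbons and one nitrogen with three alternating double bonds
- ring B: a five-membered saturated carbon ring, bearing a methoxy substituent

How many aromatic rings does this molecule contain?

Ring A is fully conjugated (every ring atom contributes a p orbital); 3 ring double bonds give 6 π electrons. Since 6 = 4n+2 (n=1), ring A is aromatic (pyridine).
Ring B has only sp³ atoms, so it is not fully conjugated — not aromatic (cyclopentane).
Aromatic: A. Total: 1.

1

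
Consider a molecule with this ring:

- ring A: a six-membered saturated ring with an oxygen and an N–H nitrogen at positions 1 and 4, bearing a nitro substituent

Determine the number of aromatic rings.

Ring A has only sp³ atoms, so it is not fully conjugated — not aromatic (morpholine).

0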